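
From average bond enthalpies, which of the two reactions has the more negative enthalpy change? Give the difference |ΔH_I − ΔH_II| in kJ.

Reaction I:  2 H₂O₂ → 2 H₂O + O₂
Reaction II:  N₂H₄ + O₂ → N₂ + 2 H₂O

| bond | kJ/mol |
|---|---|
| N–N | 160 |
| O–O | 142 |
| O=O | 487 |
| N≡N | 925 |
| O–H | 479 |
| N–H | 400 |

Reaction II, by 391 kJ

Reaction I:
  Bonds broken (reactants):
    O–H: 4 × 479 = 1916
    O–O: 2 × 142 = 284
    Σ(broken) = 2200 kJ
  Bonds formed (products):
    O–H: 4 × 479 = 1916
    O=O: 1 × 487 = 487
    Σ(formed) = 2403 kJ
  ΔH_I = 2200 − 2403 = −203 kJ
Reaction II:
  Bonds broken (reactants):
    N–H: 4 × 400 = 1600
    N–N: 1 × 160 = 160
    O=O: 1 × 487 = 487
    Σ(broken) = 2247 kJ
  Bonds formed (products):
    N≡N: 1 × 925 = 925
    O–H: 4 × 479 = 1916
    Σ(formed) = 2841 kJ
  ΔH_II = 2247 − 2841 = −594 kJ
ΔH_I − ΔH_II = +391 kJ, so reaction II has the more negative ΔH; |ΔH_I − ΔH_II| = 391 kJ.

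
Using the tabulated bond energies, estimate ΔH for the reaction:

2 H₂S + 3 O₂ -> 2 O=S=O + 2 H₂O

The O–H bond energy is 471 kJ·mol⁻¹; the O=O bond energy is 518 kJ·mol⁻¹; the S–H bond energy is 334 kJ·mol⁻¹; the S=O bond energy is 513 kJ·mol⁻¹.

Bonds broken (reactants):
  O=O: 3 × 518 = 1554
  S–H: 4 × 334 = 1336
  Σ(broken) = 2890 kJ
Bonds formed (products):
  O–H: 4 × 471 = 1884
  S=O: 4 × 513 = 2052
  Σ(formed) = 3936 kJ
ΔH = Σ(broken) − Σ(formed) = 2890 − 3936 = −1046 kJ

ΔH ≈ −1046 kJ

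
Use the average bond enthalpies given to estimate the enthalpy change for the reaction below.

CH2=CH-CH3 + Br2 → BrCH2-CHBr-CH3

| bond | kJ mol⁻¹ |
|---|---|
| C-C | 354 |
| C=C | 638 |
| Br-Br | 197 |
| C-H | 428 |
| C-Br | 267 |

ΔH ≈ −53 kJ

Bonds broken (reactants):
  Br-Br: 1 × 197 = 197
  C-C: 1 × 354 = 354
  C-H: 6 × 428 = 2568
  C=C: 1 × 638 = 638
  Σ(broken) = 3757 kJ
Bonds formed (products):
  C-Br: 2 × 267 = 534
  C-C: 2 × 354 = 708
  C-H: 6 × 428 = 2568
  Σ(formed) = 3810 kJ
ΔH = Σ(broken) − Σ(formed) = 3757 − 3810 = −53 kJ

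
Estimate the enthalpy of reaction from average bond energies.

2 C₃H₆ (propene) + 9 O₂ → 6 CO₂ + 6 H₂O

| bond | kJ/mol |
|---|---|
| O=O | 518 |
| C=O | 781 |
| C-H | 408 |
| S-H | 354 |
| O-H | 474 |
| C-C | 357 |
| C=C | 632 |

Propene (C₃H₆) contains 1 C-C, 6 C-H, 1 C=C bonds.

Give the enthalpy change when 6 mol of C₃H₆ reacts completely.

Bonds broken (reactants):
  C-C: 2 × 357 = 714
  C-H: 12 × 408 = 4896
  C=C: 2 × 632 = 1264
  O=O: 9 × 518 = 4662
  Σ(broken) = 11536 kJ
Bonds formed (products):
  C=O: 12 × 781 = 9372
  O-H: 12 × 474 = 5688
  Σ(formed) = 15060 kJ
ΔH = Σ(broken) − Σ(formed) = 11536 − 15060 = −3524 kJ
For 3× the reaction as written: 3 × (−3524) = −10572 kJ

ΔH = −10572 kJ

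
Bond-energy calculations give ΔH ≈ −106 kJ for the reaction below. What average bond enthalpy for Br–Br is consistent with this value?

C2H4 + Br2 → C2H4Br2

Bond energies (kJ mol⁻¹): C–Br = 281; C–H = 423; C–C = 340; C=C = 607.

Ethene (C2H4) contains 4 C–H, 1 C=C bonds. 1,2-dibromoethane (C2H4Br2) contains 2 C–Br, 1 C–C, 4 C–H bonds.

Let D be the Br–Br bond energy.
Σ(broken) = 1×D + 4×423 + 1×607 = 2299 + D
Σ(formed) = 2×281 + 1×340 + 4×423 = 2594
ΔH = Σ(broken) − Σ(formed) = (2299 + D) − (2594) = −295 + D
Setting this equal to −106 kJ gives D = 189 kJ/mol.

D(Br–Br) ≈ 189 kJ/mol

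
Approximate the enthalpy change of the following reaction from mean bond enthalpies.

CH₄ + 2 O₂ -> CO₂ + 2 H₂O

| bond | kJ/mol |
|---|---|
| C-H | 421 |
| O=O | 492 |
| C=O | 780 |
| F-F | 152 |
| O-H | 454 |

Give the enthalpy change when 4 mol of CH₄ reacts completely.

Bonds broken (reactants):
  C-H: 4 × 421 = 1684
  O=O: 2 × 492 = 984
  Σ(broken) = 2668 kJ
Bonds formed (products):
  C=O: 2 × 780 = 1560
  O-H: 4 × 454 = 1816
  Σ(formed) = 3376 kJ
ΔH = Σ(broken) − Σ(formed) = 2668 − 3376 = −708 kJ
For 4× the reaction as written: 4 × (−708) = −2832 kJ

ΔH = −2832 kJ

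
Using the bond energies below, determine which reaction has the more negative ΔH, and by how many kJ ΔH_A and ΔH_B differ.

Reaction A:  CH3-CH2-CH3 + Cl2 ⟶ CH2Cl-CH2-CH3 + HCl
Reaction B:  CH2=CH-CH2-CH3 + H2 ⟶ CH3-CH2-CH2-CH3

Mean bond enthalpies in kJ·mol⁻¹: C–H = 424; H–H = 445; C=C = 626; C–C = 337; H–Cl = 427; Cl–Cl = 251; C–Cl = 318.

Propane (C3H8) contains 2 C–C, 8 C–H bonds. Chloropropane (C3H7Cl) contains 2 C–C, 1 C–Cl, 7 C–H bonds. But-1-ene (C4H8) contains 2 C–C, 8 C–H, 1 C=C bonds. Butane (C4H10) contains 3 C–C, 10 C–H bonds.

Reaction A:
  Bonds broken (reactants):
    C–C: 2 × 337 = 674
    C–H: 8 × 424 = 3392
    Cl–Cl: 1 × 251 = 251
    Σ(broken) = 4317 kJ
  Bonds formed (products):
    C–C: 2 × 337 = 674
    C–Cl: 1 × 318 = 318
    C–H: 7 × 424 = 2968
    H–Cl: 1 × 427 = 427
    Σ(formed) = 4387 kJ
  ΔH_A = 4317 − 4387 = −70 kJ
Reaction B:
  Bonds broken (reactants):
    C–C: 2 × 337 = 674
    C–H: 8 × 424 = 3392
    C=C: 1 × 626 = 626
    H–H: 1 × 445 = 445
    Σ(broken) = 5137 kJ
  Bonds formed (products):
    C–C: 3 × 337 = 1011
    C–H: 10 × 424 = 4240
    Σ(formed) = 5251 kJ
  ΔH_B = 5137 − 5251 = −114 kJ
ΔH_A − ΔH_B = +44 kJ, so reaction B has the more negative ΔH; |ΔH_A − ΔH_B| = 44 kJ.

Reaction B, by 44 kJ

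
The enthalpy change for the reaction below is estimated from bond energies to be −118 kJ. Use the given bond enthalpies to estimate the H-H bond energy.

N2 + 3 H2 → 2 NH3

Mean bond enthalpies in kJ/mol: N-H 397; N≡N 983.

Let D be the H-H bond energy.
Σ(broken) = 3×D + 1×983 = 983 + 3D
Σ(formed) = 6×397 = 2382
ΔH = Σ(broken) − Σ(formed) = (983 + 3D) − (2382) = −1399 + 3D
Setting this equal to −118 kJ gives 3D = 1281, so D = 427 kJ/mol.

D(H-H) ≈ 427 kJ/mol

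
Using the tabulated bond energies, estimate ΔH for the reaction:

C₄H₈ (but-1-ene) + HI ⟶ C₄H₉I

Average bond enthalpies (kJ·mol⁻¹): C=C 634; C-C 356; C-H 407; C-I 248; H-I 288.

Bonds broken (reactants):
  C-C: 2 × 356 = 712
  C-H: 8 × 407 = 3256
  C=C: 1 × 634 = 634
  H-I: 1 × 288 = 288
  Σ(broken) = 4890 kJ
Bonds formed (products):
  C-C: 3 × 356 = 1068
  C-H: 9 × 407 = 3663
  C-I: 1 × 248 = 248
  Σ(formed) = 4979 kJ
ΔH = Σ(broken) − Σ(formed) = 4890 − 4979 = −89 kJ

ΔH ≈ −89 kJ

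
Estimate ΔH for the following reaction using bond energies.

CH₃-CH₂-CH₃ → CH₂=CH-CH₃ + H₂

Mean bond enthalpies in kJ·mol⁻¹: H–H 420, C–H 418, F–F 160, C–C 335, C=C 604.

Bonds broken (reactants):
  C–C: 2 × 335 = 670
  C–H: 8 × 418 = 3344
  Σ(broken) = 4014 kJ
Bonds formed (products):
  C–C: 1 × 335 = 335
  C–H: 6 × 418 = 2508
  C=C: 1 × 604 = 604
  H–H: 1 × 420 = 420
  Σ(formed) = 3867 kJ
ΔH = Σ(broken) − Σ(formed) = 4014 − 3867 = +147 kJ

ΔH ≈ +147 kJ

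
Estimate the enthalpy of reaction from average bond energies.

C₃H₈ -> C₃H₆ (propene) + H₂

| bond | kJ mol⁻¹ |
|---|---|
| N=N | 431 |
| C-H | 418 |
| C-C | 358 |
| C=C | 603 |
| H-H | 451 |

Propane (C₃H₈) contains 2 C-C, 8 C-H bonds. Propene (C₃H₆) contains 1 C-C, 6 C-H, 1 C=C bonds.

ΔH ≈ +140 kJ

Bonds broken (reactants):
  C-C: 2 × 358 = 716
  C-H: 8 × 418 = 3344
  Σ(broken) = 4060 kJ
Bonds formed (products):
  C-C: 1 × 358 = 358
  C-H: 6 × 418 = 2508
  C=C: 1 × 603 = 603
  H-H: 1 × 451 = 451
  Σ(formed) = 3920 kJ
ΔH = Σ(broken) − Σ(formed) = 4060 − 3920 = +140 kJ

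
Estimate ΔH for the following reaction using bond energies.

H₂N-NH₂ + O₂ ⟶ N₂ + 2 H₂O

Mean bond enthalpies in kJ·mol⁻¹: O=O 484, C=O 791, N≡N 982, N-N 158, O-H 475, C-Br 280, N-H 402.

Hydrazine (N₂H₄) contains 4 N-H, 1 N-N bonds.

Bonds broken (reactants):
  N-H: 4 × 402 = 1608
  N-N: 1 × 158 = 158
  O=O: 1 × 484 = 484
  Σ(broken) = 2250 kJ
Bonds formed (products):
  N≡N: 1 × 982 = 982
  O-H: 4 × 475 = 1900
  Σ(formed) = 2882 kJ
ΔH = Σ(broken) − Σ(formed) = 2250 − 2882 = −632 kJ

ΔH ≈ −632 kJ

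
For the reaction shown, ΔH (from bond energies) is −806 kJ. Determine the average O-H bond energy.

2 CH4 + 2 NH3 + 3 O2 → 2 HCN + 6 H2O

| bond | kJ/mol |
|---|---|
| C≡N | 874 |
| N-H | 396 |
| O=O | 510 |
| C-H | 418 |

D(O-H) ≈ 456 kJ/mol

Let D be the O-H bond energy.
Σ(broken) = 8×418 + 6×396 + 3×510 = 7250
Σ(formed) = 2×874 + 2×418 + 12×D = 2584 + 12D
ΔH = Σ(broken) − Σ(formed) = (7250) − (2584 + 12D) = +4666 − 12D
Setting this equal to −806 kJ gives 12D = 5472, so D = 456 kJ/mol.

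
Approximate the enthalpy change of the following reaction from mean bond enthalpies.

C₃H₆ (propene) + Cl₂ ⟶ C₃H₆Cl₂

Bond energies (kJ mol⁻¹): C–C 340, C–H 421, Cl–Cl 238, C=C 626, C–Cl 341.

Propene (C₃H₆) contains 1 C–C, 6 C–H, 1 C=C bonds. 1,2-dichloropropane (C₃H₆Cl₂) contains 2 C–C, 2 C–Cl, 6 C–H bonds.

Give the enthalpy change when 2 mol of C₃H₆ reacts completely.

Bonds broken (reactants):
  C–C: 1 × 340 = 340
  C–H: 6 × 421 = 2526
  C=C: 1 × 626 = 626
  Cl–Cl: 1 × 238 = 238
  Σ(broken) = 3730 kJ
Bonds formed (products):
  C–C: 2 × 340 = 680
  C–Cl: 2 × 341 = 682
  C–H: 6 × 421 = 2526
  Σ(formed) = 3888 kJ
ΔH = Σ(broken) − Σ(formed) = 3730 − 3888 = −158 kJ
For 2× the reaction as written: 2 × (−158) = −316 kJ

ΔH = −316 kJ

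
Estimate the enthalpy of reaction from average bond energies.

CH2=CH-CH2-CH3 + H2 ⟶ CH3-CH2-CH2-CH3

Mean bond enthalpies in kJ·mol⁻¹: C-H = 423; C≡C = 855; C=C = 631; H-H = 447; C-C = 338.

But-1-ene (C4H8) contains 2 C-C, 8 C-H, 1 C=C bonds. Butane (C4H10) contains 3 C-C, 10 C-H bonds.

ΔH ≈ −106 kJ

Bonds broken (reactants):
  C-C: 2 × 338 = 676
  C-H: 8 × 423 = 3384
  C=C: 1 × 631 = 631
  H-H: 1 × 447 = 447
  Σ(broken) = 5138 kJ
Bonds formed (products):
  C-C: 3 × 338 = 1014
  C-H: 10 × 423 = 4230
  Σ(formed) = 5244 kJ
ΔH = Σ(broken) − Σ(formed) = 5138 − 5244 = −106 kJ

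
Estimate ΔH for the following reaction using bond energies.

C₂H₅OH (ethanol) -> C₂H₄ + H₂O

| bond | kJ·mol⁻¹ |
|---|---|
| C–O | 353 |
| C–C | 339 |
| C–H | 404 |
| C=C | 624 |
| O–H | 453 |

Bonds broken (reactants):
  C–C: 1 × 339 = 339
  C–H: 5 × 404 = 2020
  C–O: 1 × 353 = 353
  O–H: 1 × 453 = 453
  Σ(broken) = 3165 kJ
Bonds formed (products):
  C–H: 4 × 404 = 1616
  C=C: 1 × 624 = 624
  O–H: 2 × 453 = 906
  Σ(formed) = 3146 kJ
ΔH = Σ(broken) − Σ(formed) = 3165 − 3146 = +19 kJ

ΔH ≈ +19 kJ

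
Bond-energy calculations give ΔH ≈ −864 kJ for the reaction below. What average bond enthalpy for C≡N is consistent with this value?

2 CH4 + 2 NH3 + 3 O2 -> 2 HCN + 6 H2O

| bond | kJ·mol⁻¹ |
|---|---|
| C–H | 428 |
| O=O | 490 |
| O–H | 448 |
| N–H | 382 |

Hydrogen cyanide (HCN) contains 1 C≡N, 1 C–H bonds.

D(C≡N) ≈ 909 kJ/mol

Let D be the C≡N bond energy.
Σ(broken) = 8×428 + 6×382 + 3×490 = 7186
Σ(formed) = 2×D + 2×428 + 12×448 = 6232 + 2D
ΔH = Σ(broken) − Σ(formed) = (7186) − (6232 + 2D) = +954 − 2D
Setting this equal to −864 kJ gives 2D = 1818, so D = 909 kJ/mol.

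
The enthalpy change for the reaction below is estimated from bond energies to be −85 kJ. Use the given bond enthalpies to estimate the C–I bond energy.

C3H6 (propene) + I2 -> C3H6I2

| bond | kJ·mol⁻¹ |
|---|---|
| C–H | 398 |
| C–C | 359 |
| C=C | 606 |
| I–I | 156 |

Let D be the C–I bond energy.
Σ(broken) = 1×359 + 6×398 + 1×606 + 1×156 = 3509
Σ(formed) = 2×359 + 6×398 + 2×D = 3106 + 2D
ΔH = Σ(broken) − Σ(formed) = (3509) − (3106 + 2D) = +403 − 2D
Setting this equal to −85 kJ gives 2D = 488, so D = 244 kJ/mol.

D(C–I) ≈ 244 kJ/mol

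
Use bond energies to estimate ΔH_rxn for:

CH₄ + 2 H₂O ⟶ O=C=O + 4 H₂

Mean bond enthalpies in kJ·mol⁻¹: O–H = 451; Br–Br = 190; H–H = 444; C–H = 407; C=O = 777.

Bonds broken (reactants):
  C–H: 4 × 407 = 1628
  O–H: 4 × 451 = 1804
  Σ(broken) = 3432 kJ
Bonds formed (products):
  C=O: 2 × 777 = 1554
  H–H: 4 × 444 = 1776
  Σ(formed) = 3330 kJ
ΔH = Σ(broken) − Σ(formed) = 3432 − 3330 = +102 kJ

ΔH ≈ +102 kJ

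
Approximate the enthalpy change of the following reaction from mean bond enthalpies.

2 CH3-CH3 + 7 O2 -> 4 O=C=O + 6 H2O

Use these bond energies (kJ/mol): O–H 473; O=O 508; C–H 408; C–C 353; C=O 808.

Bonds broken (reactants):
  C–C: 2 × 353 = 706
  C–H: 12 × 408 = 4896
  O=O: 7 × 508 = 3556
  Σ(broken) = 9158 kJ
Bonds formed (products):
  C=O: 8 × 808 = 6464
  O–H: 12 × 473 = 5676
  Σ(formed) = 12140 kJ
ΔH = Σ(broken) − Σ(formed) = 9158 − 12140 = −2982 kJ

ΔH ≈ −2982 kJ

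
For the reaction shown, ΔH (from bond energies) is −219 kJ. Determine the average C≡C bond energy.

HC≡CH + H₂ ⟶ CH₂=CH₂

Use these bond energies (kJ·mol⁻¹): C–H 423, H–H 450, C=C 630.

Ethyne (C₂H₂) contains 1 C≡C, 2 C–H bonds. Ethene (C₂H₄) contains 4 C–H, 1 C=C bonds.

D(C≡C) ≈ 807 kJ/mol

Let D be the C≡C bond energy.
Σ(broken) = 1×D + 2×423 + 1×450 = 1296 + D
Σ(formed) = 4×423 + 1×630 = 2322
ΔH = Σ(broken) − Σ(formed) = (1296 + D) − (2322) = −1026 + D
Setting this equal to −219 kJ gives D = 807 kJ/mol.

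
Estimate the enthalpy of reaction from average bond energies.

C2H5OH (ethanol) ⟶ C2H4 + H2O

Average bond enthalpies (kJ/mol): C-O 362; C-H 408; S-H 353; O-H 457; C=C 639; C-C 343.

Bonds broken (reactants):
  C-C: 1 × 343 = 343
  C-H: 5 × 408 = 2040
  C-O: 1 × 362 = 362
  O-H: 1 × 457 = 457
  Σ(broken) = 3202 kJ
Bonds formed (products):
  C-H: 4 × 408 = 1632
  C=C: 1 × 639 = 639
  O-H: 2 × 457 = 914
  Σ(formed) = 3185 kJ
ΔH = Σ(broken) − Σ(formed) = 3202 − 3185 = +17 kJ

ΔH ≈ +17 kJ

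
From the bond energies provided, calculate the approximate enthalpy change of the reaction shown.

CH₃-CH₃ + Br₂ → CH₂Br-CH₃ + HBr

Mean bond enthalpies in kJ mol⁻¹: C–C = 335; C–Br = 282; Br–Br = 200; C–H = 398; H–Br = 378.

Bonds broken (reactants):
  Br–Br: 1 × 200 = 200
  C–C: 1 × 335 = 335
  C–H: 6 × 398 = 2388
  Σ(broken) = 2923 kJ
Bonds formed (products):
  C–Br: 1 × 282 = 282
  C–C: 1 × 335 = 335
  C–H: 5 × 398 = 1990
  H–Br: 1 × 378 = 378
  Σ(formed) = 2985 kJ
ΔH = Σ(broken) − Σ(formed) = 2923 − 2985 = −62 kJ

ΔH ≈ −62 kJ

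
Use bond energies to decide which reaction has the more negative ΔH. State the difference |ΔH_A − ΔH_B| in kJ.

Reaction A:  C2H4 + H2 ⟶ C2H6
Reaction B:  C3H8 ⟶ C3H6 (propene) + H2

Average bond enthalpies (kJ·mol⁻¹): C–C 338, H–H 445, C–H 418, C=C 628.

Reaction A, by 202 kJ

Reaction A:
  Bonds broken (reactants):
    C–H: 4 × 418 = 1672
    C=C: 1 × 628 = 628
    H–H: 1 × 445 = 445
    Σ(broken) = 2745 kJ
  Bonds formed (products):
    C–C: 1 × 338 = 338
    C–H: 6 × 418 = 2508
    Σ(formed) = 2846 kJ
  ΔH_A = 2745 − 2846 = −101 kJ
Reaction B:
  Bonds broken (reactants):
    C–C: 2 × 338 = 676
    C–H: 8 × 418 = 3344
    Σ(broken) = 4020 kJ
  Bonds formed (products):
    C–C: 1 × 338 = 338
    C–H: 6 × 418 = 2508
    C=C: 1 × 628 = 628
    H–H: 1 × 445 = 445
    Σ(formed) = 3919 kJ
  ΔH_B = 4020 − 3919 = +101 kJ
ΔH_A − ΔH_B = −202 kJ, so reaction A has the more negative ΔH; |ΔH_A − ΔH_B| = 202 kJ.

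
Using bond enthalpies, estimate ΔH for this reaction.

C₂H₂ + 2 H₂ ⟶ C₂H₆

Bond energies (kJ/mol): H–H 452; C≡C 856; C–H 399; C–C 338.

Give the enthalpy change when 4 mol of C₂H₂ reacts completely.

Bonds broken (reactants):
  C≡C: 1 × 856 = 856
  C–H: 2 × 399 = 798
  H–H: 2 × 452 = 904
  Σ(broken) = 2558 kJ
Bonds formed (products):
  C–C: 1 × 338 = 338
  C–H: 6 × 399 = 2394
  Σ(formed) = 2732 kJ
ΔH = Σ(broken) − Σ(formed) = 2558 − 2732 = −174 kJ
For 4× the reaction as written: 4 × (−174) = −696 kJ

ΔH = −696 kJ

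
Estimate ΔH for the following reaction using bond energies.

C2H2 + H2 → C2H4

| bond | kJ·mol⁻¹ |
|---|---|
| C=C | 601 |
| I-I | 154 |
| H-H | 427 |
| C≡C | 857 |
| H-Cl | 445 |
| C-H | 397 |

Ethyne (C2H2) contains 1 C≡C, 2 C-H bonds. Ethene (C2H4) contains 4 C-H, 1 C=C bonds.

Bonds broken (reactants):
  C≡C: 1 × 857 = 857
  C-H: 2 × 397 = 794
  H-H: 1 × 427 = 427
  Σ(broken) = 2078 kJ
Bonds formed (products):
  C-H: 4 × 397 = 1588
  C=C: 1 × 601 = 601
  Σ(formed) = 2189 kJ
ΔH = Σ(broken) − Σ(formed) = 2078 − 2189 = −111 kJ

ΔH ≈ −111 kJ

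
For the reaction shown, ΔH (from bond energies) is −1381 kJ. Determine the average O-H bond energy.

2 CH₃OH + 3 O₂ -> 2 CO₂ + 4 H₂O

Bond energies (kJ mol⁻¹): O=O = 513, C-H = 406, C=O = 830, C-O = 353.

D(O-H) ≈ 457 kJ/mol

Let D be the O-H bond energy.
Σ(broken) = 6×406 + 2×353 + 2×D + 3×513 = 4681 + 2D
Σ(formed) = 4×830 + 8×D = 3320 + 8D
ΔH = Σ(broken) − Σ(formed) = (4681 + 2D) − (3320 + 8D) = +1361 − 6D
Setting this equal to −1381 kJ gives 6D = 2742, so D = 457 kJ/mol.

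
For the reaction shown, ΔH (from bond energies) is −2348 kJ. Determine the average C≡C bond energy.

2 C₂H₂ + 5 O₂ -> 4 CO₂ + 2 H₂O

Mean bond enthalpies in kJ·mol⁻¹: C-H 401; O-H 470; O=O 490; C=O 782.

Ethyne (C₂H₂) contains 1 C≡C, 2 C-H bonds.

Let D be the C≡C bond energy.
Σ(broken) = 2×D + 4×401 + 5×490 = 4054 + 2D
Σ(formed) = 8×782 + 4×470 = 8136
ΔH = Σ(broken) − Σ(formed) = (4054 + 2D) − (8136) = −4082 + 2D
Setting this equal to −2348 kJ gives 2D = 1734, so D = 867 kJ/mol.

D(C≡C) ≈ 867 kJ/mol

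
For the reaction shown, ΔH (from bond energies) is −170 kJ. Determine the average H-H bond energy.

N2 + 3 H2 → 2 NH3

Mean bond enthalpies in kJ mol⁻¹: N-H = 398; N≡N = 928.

D(H-H) ≈ 430 kJ/mol

Let D be the H-H bond energy.
Σ(broken) = 3×D + 1×928 = 928 + 3D
Σ(formed) = 6×398 = 2388
ΔH = Σ(broken) − Σ(formed) = (928 + 3D) − (2388) = −1460 + 3D
Setting this equal to −170 kJ gives 3D = 1290, so D = 430 kJ/mol.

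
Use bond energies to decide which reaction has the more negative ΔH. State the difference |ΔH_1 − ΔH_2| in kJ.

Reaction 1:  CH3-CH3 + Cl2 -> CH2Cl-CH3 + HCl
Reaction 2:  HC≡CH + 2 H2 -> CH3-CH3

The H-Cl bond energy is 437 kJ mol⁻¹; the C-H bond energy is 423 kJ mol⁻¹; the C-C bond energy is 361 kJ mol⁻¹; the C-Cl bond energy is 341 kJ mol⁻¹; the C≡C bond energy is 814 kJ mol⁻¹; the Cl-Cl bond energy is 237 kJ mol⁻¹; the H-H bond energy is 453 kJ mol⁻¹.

Reaction 1:
  Bonds broken (reactants):
    C-C: 1 × 361 = 361
    C-H: 6 × 423 = 2538
    Cl-Cl: 1 × 237 = 237
    Σ(broken) = 3136 kJ
  Bonds formed (products):
    C-C: 1 × 361 = 361
    C-Cl: 1 × 341 = 341
    C-H: 5 × 423 = 2115
    H-Cl: 1 × 437 = 437
    Σ(formed) = 3254 kJ
  ΔH_1 = 3136 − 3254 = −118 kJ
Reaction 2:
  Bonds broken (reactants):
    C≡C: 1 × 814 = 814
    C-H: 2 × 423 = 846
    H-H: 2 × 453 = 906
    Σ(broken) = 2566 kJ
  Bonds formed (products):
    C-C: 1 × 361 = 361
    C-H: 6 × 423 = 2538
    Σ(formed) = 2899 kJ
  ΔH_2 = 2566 − 2899 = −333 kJ
ΔH_1 − ΔH_2 = +215 kJ, so reaction 2 has the more negative ΔH; |ΔH_1 − ΔH_2| = 215 kJ.

Reaction 2, by 215 kJ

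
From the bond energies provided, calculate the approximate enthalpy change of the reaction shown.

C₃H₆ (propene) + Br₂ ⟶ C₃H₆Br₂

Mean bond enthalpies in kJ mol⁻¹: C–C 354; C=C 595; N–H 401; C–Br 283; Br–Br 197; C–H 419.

ΔH ≈ −128 kJ

Bonds broken (reactants):
  Br–Br: 1 × 197 = 197
  C–C: 1 × 354 = 354
  C–H: 6 × 419 = 2514
  C=C: 1 × 595 = 595
  Σ(broken) = 3660 kJ
Bonds formed (products):
  C–Br: 2 × 283 = 566
  C–C: 2 × 354 = 708
  C–H: 6 × 419 = 2514
  Σ(formed) = 3788 kJ
ΔH = Σ(broken) − Σ(formed) = 3660 − 3788 = −128 kJ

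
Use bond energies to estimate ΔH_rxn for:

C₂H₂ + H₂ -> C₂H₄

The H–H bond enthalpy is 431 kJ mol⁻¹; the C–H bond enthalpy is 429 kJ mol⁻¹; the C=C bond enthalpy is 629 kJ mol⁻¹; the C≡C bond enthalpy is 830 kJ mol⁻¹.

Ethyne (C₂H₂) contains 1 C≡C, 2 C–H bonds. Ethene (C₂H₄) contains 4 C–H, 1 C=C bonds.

Bonds broken (reactants):
  C≡C: 1 × 830 = 830
  C–H: 2 × 429 = 858
  H–H: 1 × 431 = 431
  Σ(broken) = 2119 kJ
Bonds formed (products):
  C–H: 4 × 429 = 1716
  C=C: 1 × 629 = 629
  Σ(formed) = 2345 kJ
ΔH = Σ(broken) − Σ(formed) = 2119 − 2345 = −226 kJ

ΔH ≈ −226 kJ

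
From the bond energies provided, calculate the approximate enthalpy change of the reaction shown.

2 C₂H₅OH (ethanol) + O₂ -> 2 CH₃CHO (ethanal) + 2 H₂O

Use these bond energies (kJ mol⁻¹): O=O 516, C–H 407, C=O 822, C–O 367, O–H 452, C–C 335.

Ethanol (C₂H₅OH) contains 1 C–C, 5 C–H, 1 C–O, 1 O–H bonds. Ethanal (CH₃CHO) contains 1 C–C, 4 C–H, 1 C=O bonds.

ΔH ≈ −484 kJ

Bonds broken (reactants):
  C–C: 2 × 335 = 670
  C–H: 10 × 407 = 4070
  C–O: 2 × 367 = 734
  O–H: 2 × 452 = 904
  O=O: 1 × 516 = 516
  Σ(broken) = 6894 kJ
Bonds formed (products):
  C–C: 2 × 335 = 670
  C–H: 8 × 407 = 3256
  C=O: 2 × 822 = 1644
  O–H: 4 × 452 = 1808
  Σ(formed) = 7378 kJ
ΔH = Σ(broken) − Σ(formed) = 6894 − 7378 = −484 kJ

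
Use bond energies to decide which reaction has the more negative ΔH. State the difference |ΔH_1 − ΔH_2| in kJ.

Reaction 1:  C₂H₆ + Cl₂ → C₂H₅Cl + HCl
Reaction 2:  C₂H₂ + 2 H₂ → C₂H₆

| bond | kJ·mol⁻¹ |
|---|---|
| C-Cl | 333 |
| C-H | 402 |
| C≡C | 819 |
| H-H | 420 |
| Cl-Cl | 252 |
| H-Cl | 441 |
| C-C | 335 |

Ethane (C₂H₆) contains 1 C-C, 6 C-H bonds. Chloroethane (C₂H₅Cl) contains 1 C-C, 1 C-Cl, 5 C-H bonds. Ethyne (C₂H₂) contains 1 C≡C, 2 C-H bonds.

Reaction 1:
  Bonds broken (reactants):
    C-C: 1 × 335 = 335
    C-H: 6 × 402 = 2412
    Cl-Cl: 1 × 252 = 252
    Σ(broken) = 2999 kJ
  Bonds formed (products):
    C-C: 1 × 335 = 335
    C-Cl: 1 × 333 = 333
    C-H: 5 × 402 = 2010
    H-Cl: 1 × 441 = 441
    Σ(formed) = 3119 kJ
  ΔH_1 = 2999 − 3119 = −120 kJ
Reaction 2:
  Bonds broken (reactants):
    C≡C: 1 × 819 = 819
    C-H: 2 × 402 = 804
    H-H: 2 × 420 = 840
    Σ(broken) = 2463 kJ
  Bonds formed (products):
    C-C: 1 × 335 = 335
    C-H: 6 × 402 = 2412
    Σ(formed) = 2747 kJ
  ΔH_2 = 2463 − 2747 = −284 kJ
ΔH_1 − ΔH_2 = +164 kJ, so reaction 2 has the more negative ΔH; |ΔH_1 − ΔH_2| = 164 kJ.

Reaction 2, by 164 kJ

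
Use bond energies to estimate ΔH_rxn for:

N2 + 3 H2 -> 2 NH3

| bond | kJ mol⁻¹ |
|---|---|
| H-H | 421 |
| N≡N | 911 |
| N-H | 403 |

Bonds broken (reactants):
  H-H: 3 × 421 = 1263
  N≡N: 1 × 911 = 911
  Σ(broken) = 2174 kJ
Bonds formed (products):
  N-H: 6 × 403 = 2418
  Σ(formed) = 2418 kJ
ΔH = Σ(broken) − Σ(formed) = 2174 − 2418 = −244 kJ

ΔH ≈ −244 kJ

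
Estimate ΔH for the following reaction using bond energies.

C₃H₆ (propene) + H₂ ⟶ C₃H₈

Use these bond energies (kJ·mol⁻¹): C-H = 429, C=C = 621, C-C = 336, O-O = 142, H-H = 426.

Bonds broken (reactants):
  C-C: 1 × 336 = 336
  C-H: 6 × 429 = 2574
  C=C: 1 × 621 = 621
  H-H: 1 × 426 = 426
  Σ(broken) = 3957 kJ
Bonds formed (products):
  C-C: 2 × 336 = 672
  C-H: 8 × 429 = 3432
  Σ(formed) = 4104 kJ
ΔH = Σ(broken) − Σ(formed) = 3957 − 4104 = −147 kJ

ΔH ≈ −147 kJ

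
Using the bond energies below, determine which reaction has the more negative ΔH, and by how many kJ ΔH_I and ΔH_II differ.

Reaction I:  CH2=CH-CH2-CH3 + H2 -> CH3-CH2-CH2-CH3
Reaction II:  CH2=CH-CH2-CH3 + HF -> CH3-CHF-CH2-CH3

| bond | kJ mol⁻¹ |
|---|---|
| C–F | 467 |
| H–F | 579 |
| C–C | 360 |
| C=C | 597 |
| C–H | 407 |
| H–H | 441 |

Reaction I, by 78 kJ

Reaction I:
  Bonds broken (reactants):
    C–C: 2 × 360 = 720
    C–H: 8 × 407 = 3256
    C=C: 1 × 597 = 597
    H–H: 1 × 441 = 441
    Σ(broken) = 5014 kJ
  Bonds formed (products):
    C–C: 3 × 360 = 1080
    C–H: 10 × 407 = 4070
    Σ(formed) = 5150 kJ
  ΔH_I = 5014 − 5150 = −136 kJ
Reaction II:
  Bonds broken (reactants):
    C–C: 2 × 360 = 720
    C–H: 8 × 407 = 3256
    C=C: 1 × 597 = 597
    H–F: 1 × 579 = 579
    Σ(broken) = 5152 kJ
  Bonds formed (products):
    C–C: 3 × 360 = 1080
    C–F: 1 × 467 = 467
    C–H: 9 × 407 = 3663
    Σ(formed) = 5210 kJ
  ΔH_II = 5152 − 5210 = −58 kJ
ΔH_I − ΔH_II = −78 kJ, so reaction I has the more negative ΔH; |ΔH_I − ΔH_II| = 78 kJ.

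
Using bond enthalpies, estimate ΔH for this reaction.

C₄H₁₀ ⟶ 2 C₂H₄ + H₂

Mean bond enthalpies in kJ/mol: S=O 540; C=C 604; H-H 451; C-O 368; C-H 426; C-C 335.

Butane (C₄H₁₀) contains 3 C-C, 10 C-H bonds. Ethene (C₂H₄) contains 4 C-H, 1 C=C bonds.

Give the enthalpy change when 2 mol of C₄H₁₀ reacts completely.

ΔH = +396 kJ

Bonds broken (reactants):
  C-C: 3 × 335 = 1005
  C-H: 10 × 426 = 4260
  Σ(broken) = 5265 kJ
Bonds formed (products):
  C-H: 8 × 426 = 3408
  C=C: 2 × 604 = 1208
  H-H: 1 × 451 = 451
  Σ(formed) = 5067 kJ
ΔH = Σ(broken) − Σ(formed) = 5265 − 5067 = +198 kJ
For 2× the reaction as written: 2 × (+198) = +396 kJ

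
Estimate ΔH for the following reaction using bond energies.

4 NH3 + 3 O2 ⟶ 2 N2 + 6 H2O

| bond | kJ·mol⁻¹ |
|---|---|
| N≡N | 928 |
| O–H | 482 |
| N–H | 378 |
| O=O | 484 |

ΔH ≈ −1652 kJ

Bonds broken (reactants):
  N–H: 12 × 378 = 4536
  O=O: 3 × 484 = 1452
  Σ(broken) = 5988 kJ
Bonds formed (products):
  N≡N: 2 × 928 = 1856
  O–H: 12 × 482 = 5784
  Σ(formed) = 7640 kJ
ΔH = Σ(broken) − Σ(formed) = 5988 − 7640 = −1652 kJ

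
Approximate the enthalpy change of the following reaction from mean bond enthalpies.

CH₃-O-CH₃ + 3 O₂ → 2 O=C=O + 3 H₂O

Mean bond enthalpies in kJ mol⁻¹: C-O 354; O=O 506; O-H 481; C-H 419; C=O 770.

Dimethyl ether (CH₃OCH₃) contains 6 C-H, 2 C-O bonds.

Bonds broken (reactants):
  C-H: 6 × 419 = 2514
  C-O: 2 × 354 = 708
  O=O: 3 × 506 = 1518
  Σ(broken) = 4740 kJ
Bonds formed (products):
  C=O: 4 × 770 = 3080
  O-H: 6 × 481 = 2886
  Σ(formed) = 5966 kJ
ΔH = Σ(broken) − Σ(formed) = 4740 − 5966 = −1226 kJ

ΔH ≈ −1226 kJ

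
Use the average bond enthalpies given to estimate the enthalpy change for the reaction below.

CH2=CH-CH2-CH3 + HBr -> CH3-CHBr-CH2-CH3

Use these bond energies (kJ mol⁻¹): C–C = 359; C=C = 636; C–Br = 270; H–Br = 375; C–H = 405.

Bonds broken (reactants):
  C–C: 2 × 359 = 718
  C–H: 8 × 405 = 3240
  C=C: 1 × 636 = 636
  H–Br: 1 × 375 = 375
  Σ(broken) = 4969 kJ
Bonds formed (products):
  C–Br: 1 × 270 = 270
  C–C: 3 × 359 = 1077
  C–H: 9 × 405 = 3645
  Σ(formed) = 4992 kJ
ΔH = Σ(broken) − Σ(formed) = 4969 − 4992 = −23 kJ

ΔH ≈ −23 kJ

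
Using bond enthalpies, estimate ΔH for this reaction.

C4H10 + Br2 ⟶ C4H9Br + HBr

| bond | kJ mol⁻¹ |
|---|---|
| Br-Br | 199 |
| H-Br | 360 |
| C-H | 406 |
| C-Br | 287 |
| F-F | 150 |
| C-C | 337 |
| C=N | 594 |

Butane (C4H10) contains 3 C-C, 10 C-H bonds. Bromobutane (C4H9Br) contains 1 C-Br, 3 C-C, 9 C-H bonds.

Bonds broken (reactants):
  Br-Br: 1 × 199 = 199
  C-C: 3 × 337 = 1011
  C-H: 10 × 406 = 4060
  Σ(broken) = 5270 kJ
Bonds formed (products):
  C-Br: 1 × 287 = 287
  C-C: 3 × 337 = 1011
  C-H: 9 × 406 = 3654
  H-Br: 1 × 360 = 360
  Σ(formed) = 5312 kJ
ΔH = Σ(broken) − Σ(formed) = 5270 − 5312 = −42 kJ

ΔH ≈ −42 kJ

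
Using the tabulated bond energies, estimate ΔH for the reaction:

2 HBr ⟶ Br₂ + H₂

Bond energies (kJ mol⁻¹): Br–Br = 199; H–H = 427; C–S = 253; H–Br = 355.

Bonds broken (reactants):
  H–Br: 2 × 355 = 710
  Σ(broken) = 710 kJ
Bonds formed (products):
  Br–Br: 1 × 199 = 199
  H–H: 1 × 427 = 427
  Σ(formed) = 626 kJ
ΔH = Σ(broken) − Σ(formed) = 710 − 626 = +84 kJ

ΔH ≈ +84 kJ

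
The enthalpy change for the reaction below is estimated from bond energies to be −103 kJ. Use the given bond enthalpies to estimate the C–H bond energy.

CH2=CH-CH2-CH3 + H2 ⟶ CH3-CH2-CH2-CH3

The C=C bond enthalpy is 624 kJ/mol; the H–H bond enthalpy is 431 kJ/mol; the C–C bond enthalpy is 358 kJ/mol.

D(C–H) ≈ 400 kJ/mol

Let D be the C–H bond energy.
Σ(broken) = 2×358 + 8×D + 1×624 + 1×431 = 1771 + 8D
Σ(formed) = 3×358 + 10×D = 1074 + 10D
ΔH = Σ(broken) − Σ(formed) = (1771 + 8D) − (1074 + 10D) = +697 − 2D
Setting this equal to −103 kJ gives 2D = 800, so D = 400 kJ/mol.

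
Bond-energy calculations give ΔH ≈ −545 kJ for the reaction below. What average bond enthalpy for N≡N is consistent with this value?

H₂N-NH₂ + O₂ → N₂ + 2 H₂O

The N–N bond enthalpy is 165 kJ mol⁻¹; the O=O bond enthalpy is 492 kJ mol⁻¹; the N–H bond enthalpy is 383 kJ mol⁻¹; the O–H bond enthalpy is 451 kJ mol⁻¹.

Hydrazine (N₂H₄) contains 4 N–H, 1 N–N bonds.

Let D be the N≡N bond energy.
Σ(broken) = 4×383 + 1×165 + 1×492 = 2189
Σ(formed) = 1×D + 4×451 = 1804 + D
ΔH = Σ(broken) − Σ(formed) = (2189) − (1804 + D) = +385 − D
Setting this equal to −545 kJ gives D = 930 kJ/mol.

D(N≡N) ≈ 930 kJ/mol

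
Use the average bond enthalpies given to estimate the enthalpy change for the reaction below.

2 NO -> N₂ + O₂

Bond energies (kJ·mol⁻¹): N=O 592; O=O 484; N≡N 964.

Bonds broken (reactants):
  N=O: 2 × 592 = 1184
  Σ(broken) = 1184 kJ
Bonds formed (products):
  N≡N: 1 × 964 = 964
  O=O: 1 × 484 = 484
  Σ(formed) = 1448 kJ
ΔH = Σ(broken) − Σ(formed) = 1184 − 1448 = −264 kJ

ΔH ≈ −264 kJ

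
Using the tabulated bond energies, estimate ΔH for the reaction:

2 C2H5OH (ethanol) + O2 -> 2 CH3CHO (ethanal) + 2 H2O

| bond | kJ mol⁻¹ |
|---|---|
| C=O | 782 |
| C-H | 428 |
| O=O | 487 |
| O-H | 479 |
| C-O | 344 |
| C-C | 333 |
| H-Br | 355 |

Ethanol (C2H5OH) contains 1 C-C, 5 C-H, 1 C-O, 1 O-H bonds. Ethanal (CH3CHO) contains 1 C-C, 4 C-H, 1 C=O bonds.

ΔH ≈ −491 kJ

Bonds broken (reactants):
  C-C: 2 × 333 = 666
  C-H: 10 × 428 = 4280
  C-O: 2 × 344 = 688
  O-H: 2 × 479 = 958
  O=O: 1 × 487 = 487
  Σ(broken) = 7079 kJ
Bonds formed (products):
  C-C: 2 × 333 = 666
  C-H: 8 × 428 = 3424
  C=O: 2 × 782 = 1564
  O-H: 4 × 479 = 1916
  Σ(formed) = 7570 kJ
ΔH = Σ(broken) − Σ(formed) = 7079 − 7570 = −491 kJ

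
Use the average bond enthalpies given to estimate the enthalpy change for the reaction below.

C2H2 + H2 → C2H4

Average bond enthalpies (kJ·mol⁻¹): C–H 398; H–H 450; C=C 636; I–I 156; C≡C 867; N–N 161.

ΔH ≈ −115 kJ

Bonds broken (reactants):
  C≡C: 1 × 867 = 867
  C–H: 2 × 398 = 796
  H–H: 1 × 450 = 450
  Σ(broken) = 2113 kJ
Bonds formed (products):
  C–H: 4 × 398 = 1592
  C=C: 1 × 636 = 636
  Σ(formed) = 2228 kJ
ΔH = Σ(broken) − Σ(formed) = 2113 − 2228 = −115 kJ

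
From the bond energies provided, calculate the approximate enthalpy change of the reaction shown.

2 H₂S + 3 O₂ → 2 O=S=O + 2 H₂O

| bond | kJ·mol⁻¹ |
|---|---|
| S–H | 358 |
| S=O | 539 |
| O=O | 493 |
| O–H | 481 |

ΔH ≈ −1169 kJ

Bonds broken (reactants):
  O=O: 3 × 493 = 1479
  S–H: 4 × 358 = 1432
  Σ(broken) = 2911 kJ
Bonds formed (products):
  O–H: 4 × 481 = 1924
  S=O: 4 × 539 = 2156
  Σ(formed) = 4080 kJ
ΔH = Σ(broken) − Σ(formed) = 2911 − 4080 = −1169 kJ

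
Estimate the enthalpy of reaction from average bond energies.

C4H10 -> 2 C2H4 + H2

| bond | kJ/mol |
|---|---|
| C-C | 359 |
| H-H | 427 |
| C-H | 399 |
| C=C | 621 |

ΔH ≈ +206 kJ

Bonds broken (reactants):
  C-C: 3 × 359 = 1077
  C-H: 10 × 399 = 3990
  Σ(broken) = 5067 kJ
Bonds formed (products):
  C-H: 8 × 399 = 3192
  C=C: 2 × 621 = 1242
  H-H: 1 × 427 = 427
  Σ(formed) = 4861 kJ
ΔH = Σ(broken) − Σ(formed) = 5067 − 4861 = +206 kJ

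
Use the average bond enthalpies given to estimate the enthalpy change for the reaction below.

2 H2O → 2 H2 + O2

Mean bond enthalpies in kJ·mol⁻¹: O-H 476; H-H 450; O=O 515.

ΔH ≈ +489 kJ

Bonds broken (reactants):
  O-H: 4 × 476 = 1904
  Σ(broken) = 1904 kJ
Bonds formed (products):
  H-H: 2 × 450 = 900
  O=O: 1 × 515 = 515
  Σ(formed) = 1415 kJ
ΔH = Σ(broken) − Σ(formed) = 1904 − 1415 = +489 kJ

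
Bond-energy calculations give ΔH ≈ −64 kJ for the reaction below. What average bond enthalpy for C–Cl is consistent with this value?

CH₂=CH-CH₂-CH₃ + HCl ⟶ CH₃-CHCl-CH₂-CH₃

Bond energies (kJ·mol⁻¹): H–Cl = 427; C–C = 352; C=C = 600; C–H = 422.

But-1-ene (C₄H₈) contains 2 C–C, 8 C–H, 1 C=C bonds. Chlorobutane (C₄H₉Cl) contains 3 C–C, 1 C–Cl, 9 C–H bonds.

Let D be the C–Cl bond energy.
Σ(broken) = 2×352 + 8×422 + 1×600 + 1×427 = 5107
Σ(formed) = 3×352 + 1×D + 9×422 = 4854 + D
ΔH = Σ(broken) − Σ(formed) = (5107) − (4854 + D) = +253 − D
Setting this equal to −64 kJ gives D = 317 kJ/mol.

D(C–Cl) ≈ 317 kJ/mol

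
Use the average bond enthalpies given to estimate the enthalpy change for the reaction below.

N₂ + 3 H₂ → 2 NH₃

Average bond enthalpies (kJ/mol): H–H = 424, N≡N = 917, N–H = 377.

ΔH ≈ −73 kJ

Bonds broken (reactants):
  H–H: 3 × 424 = 1272
  N≡N: 1 × 917 = 917
  Σ(broken) = 2189 kJ
Bonds formed (products):
  N–H: 6 × 377 = 2262
  Σ(formed) = 2262 kJ
ΔH = Σ(broken) − Σ(formed) = 2189 − 2262 = −73 kJ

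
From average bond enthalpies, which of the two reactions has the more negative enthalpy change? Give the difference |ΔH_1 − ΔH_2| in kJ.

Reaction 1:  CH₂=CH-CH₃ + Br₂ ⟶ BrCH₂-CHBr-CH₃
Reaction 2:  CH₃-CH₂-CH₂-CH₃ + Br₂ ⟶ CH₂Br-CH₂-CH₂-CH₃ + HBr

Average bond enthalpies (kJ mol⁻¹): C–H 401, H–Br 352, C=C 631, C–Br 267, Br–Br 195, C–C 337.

Reaction 1:
  Bonds broken (reactants):
    Br–Br: 1 × 195 = 195
    C–C: 1 × 337 = 337
    C–H: 6 × 401 = 2406
    C=C: 1 × 631 = 631
    Σ(broken) = 3569 kJ
  Bonds formed (products):
    C–Br: 2 × 267 = 534
    C–C: 2 × 337 = 674
    C–H: 6 × 401 = 2406
    Σ(formed) = 3614 kJ
  ΔH_1 = 3569 − 3614 = −45 kJ
Reaction 2:
  Bonds broken (reactants):
    Br–Br: 1 × 195 = 195
    C–C: 3 × 337 = 1011
    C–H: 10 × 401 = 4010
    Σ(broken) = 5216 kJ
  Bonds formed (products):
    C–Br: 1 × 267 = 267
    C–C: 3 × 337 = 1011
    C–H: 9 × 401 = 3609
    H–Br: 1 × 352 = 352
    Σ(formed) = 5239 kJ
  ΔH_2 = 5216 − 5239 = −23 kJ
ΔH_1 − ΔH_2 = −22 kJ, so reaction 1 has the more negative ΔH; |ΔH_1 − ΔH_2| = 22 kJ.

Reaction 1, by 22 kJ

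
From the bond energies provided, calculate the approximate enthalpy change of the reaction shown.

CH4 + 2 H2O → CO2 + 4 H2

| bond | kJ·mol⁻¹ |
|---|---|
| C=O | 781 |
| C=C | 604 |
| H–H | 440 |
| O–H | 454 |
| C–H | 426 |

ΔH ≈ +198 kJ

Bonds broken (reactants):
  C–H: 4 × 426 = 1704
  O–H: 4 × 454 = 1816
  Σ(broken) = 3520 kJ
Bonds formed (products):
  C=O: 2 × 781 = 1562
  H–H: 4 × 440 = 1760
  Σ(formed) = 3322 kJ
ΔH = Σ(broken) − Σ(formed) = 3520 − 3322 = +198 kJ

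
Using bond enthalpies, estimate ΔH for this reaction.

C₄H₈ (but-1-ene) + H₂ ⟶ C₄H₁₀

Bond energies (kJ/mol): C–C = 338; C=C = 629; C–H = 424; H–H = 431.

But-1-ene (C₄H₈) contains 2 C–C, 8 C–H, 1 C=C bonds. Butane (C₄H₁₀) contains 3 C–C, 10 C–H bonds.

ΔH ≈ −126 kJ

Bonds broken (reactants):
  C–C: 2 × 338 = 676
  C–H: 8 × 424 = 3392
  C=C: 1 × 629 = 629
  H–H: 1 × 431 = 431
  Σ(broken) = 5128 kJ
Bonds formed (products):
  C–C: 3 × 338 = 1014
  C–H: 10 × 424 = 4240
  Σ(formed) = 5254 kJ
ΔH = Σ(broken) − Σ(formed) = 5128 − 5254 = −126 kJ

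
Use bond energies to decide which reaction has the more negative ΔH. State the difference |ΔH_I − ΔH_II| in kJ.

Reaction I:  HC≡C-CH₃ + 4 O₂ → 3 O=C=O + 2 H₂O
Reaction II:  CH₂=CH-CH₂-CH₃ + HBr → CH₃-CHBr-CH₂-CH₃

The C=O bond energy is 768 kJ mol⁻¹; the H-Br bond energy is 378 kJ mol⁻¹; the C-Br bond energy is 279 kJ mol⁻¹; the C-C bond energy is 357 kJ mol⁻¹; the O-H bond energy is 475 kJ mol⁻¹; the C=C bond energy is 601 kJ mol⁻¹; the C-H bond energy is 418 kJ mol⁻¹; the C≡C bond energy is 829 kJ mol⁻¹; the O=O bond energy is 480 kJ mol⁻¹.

Reaction I, by 1655 kJ

Reaction I:
  Bonds broken (reactants):
    C≡C: 1 × 829 = 829
    C-C: 1 × 357 = 357
    C-H: 4 × 418 = 1672
    O=O: 4 × 480 = 1920
    Σ(broken) = 4778 kJ
  Bonds formed (products):
    C=O: 6 × 768 = 4608
    O-H: 4 × 475 = 1900
    Σ(formed) = 6508 kJ
  ΔH_I = 4778 − 6508 = −1730 kJ
Reaction II:
  Bonds broken (reactants):
    C-C: 2 × 357 = 714
    C-H: 8 × 418 = 3344
    C=C: 1 × 601 = 601
    H-Br: 1 × 378 = 378
    Σ(broken) = 5037 kJ
  Bonds formed (products):
    C-Br: 1 × 279 = 279
    C-C: 3 × 357 = 1071
    C-H: 9 × 418 = 3762
    Σ(formed) = 5112 kJ
  ΔH_II = 5037 − 5112 = −75 kJ
ΔH_I − ΔH_II = −1655 kJ, so reaction I has the more negative ΔH; |ΔH_I − ΔH_II| = 1655 kJ.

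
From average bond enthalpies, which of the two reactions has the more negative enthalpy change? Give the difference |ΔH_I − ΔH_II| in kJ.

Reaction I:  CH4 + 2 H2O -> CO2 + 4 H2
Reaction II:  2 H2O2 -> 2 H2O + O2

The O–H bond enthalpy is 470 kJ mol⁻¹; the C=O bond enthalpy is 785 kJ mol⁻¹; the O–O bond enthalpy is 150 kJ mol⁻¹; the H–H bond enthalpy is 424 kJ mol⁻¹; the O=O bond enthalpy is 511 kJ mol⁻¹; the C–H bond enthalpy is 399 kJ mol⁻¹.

Reaction II, by 421 kJ

Reaction I:
  Bonds broken (reactants):
    C–H: 4 × 399 = 1596
    O–H: 4 × 470 = 1880
    Σ(broken) = 3476 kJ
  Bonds formed (products):
    C=O: 2 × 785 = 1570
    H–H: 4 × 424 = 1696
    Σ(formed) = 3266 kJ
  ΔH_I = 3476 − 3266 = +210 kJ
Reaction II:
  Bonds broken (reactants):
    O–H: 4 × 470 = 1880
    O–O: 2 × 150 = 300
    Σ(broken) = 2180 kJ
  Bonds formed (products):
    O–H: 4 × 470 = 1880
    O=O: 1 × 511 = 511
    Σ(formed) = 2391 kJ
  ΔH_II = 2180 − 2391 = −211 kJ
ΔH_I − ΔH_II = +421 kJ, so reaction II has the more negative ΔH; |ΔH_I − ΔH_II| = 421 kJ.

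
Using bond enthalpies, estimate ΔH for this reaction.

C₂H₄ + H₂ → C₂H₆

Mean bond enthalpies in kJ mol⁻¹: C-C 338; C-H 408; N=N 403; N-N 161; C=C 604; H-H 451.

Bonds broken (reactants):
  C-H: 4 × 408 = 1632
  C=C: 1 × 604 = 604
  H-H: 1 × 451 = 451
  Σ(broken) = 2687 kJ
Bonds formed (products):
  C-C: 1 × 338 = 338
  C-H: 6 × 408 = 2448
  Σ(formed) = 2786 kJ
ΔH = Σ(broken) − Σ(formed) = 2687 − 2786 = −99 kJ

ΔH ≈ −99 kJ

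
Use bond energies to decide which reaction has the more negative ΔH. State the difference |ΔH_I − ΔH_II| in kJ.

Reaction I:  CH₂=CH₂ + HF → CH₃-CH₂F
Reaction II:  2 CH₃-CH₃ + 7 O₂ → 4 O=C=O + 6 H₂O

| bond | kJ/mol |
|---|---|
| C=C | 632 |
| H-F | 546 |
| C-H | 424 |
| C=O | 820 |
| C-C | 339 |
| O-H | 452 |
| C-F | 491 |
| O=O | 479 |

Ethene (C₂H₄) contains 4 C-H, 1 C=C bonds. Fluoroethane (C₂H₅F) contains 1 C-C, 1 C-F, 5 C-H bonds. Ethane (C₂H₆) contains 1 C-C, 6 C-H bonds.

Reaction I:
  Bonds broken (reactants):
    C-H: 4 × 424 = 1696
    C=C: 1 × 632 = 632
    H-F: 1 × 546 = 546
    Σ(broken) = 2874 kJ
  Bonds formed (products):
    C-C: 1 × 339 = 339
    C-F: 1 × 491 = 491
    C-H: 5 × 424 = 2120
    Σ(formed) = 2950 kJ
  ΔH_I = 2874 − 2950 = −76 kJ
Reaction II:
  Bonds broken (reactants):
    C-C: 2 × 339 = 678
    C-H: 12 × 424 = 5088
    O=O: 7 × 479 = 3353
    Σ(broken) = 9119 kJ
  Bonds formed (products):
    C=O: 8 × 820 = 6560
    O-H: 12 × 452 = 5424
    Σ(formed) = 11984 kJ
  ΔH_II = 9119 − 11984 = −2865 kJ
ΔH_I − ΔH_II = +2789 kJ, so reaction II has the more negative ΔH; |ΔH_I − ΔH_II| = 2789 kJ.

Reaction II, by 2789 kJ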